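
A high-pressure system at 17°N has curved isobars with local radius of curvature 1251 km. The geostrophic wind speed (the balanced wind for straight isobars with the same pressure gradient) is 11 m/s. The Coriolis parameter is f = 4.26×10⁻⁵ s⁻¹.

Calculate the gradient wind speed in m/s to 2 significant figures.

16 m/s

Around a high, pressure-gradient force acts outward with centrifugal, so Coriolis balances both:
fV = (1/ρ)|∂P/∂n| + V²/R  →  V² − fR·V + fR·V_g = 0
With fR = 4.26×10⁻⁵ × 1251×10³ m = 53.3 m/s:
V = [fR − √((fR)² − 4 fR V_g)]/2 = [53.3 − √(53.3² − 4×53.3×11)]/2 = 15.5 m/s
Supergeostrophic (V > V_g = 11 m/s), as expected around a high.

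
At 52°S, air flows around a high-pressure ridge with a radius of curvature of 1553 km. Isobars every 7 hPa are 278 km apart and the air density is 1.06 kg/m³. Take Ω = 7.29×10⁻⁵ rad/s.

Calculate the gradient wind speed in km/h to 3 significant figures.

85.9 km/h

Coriolis parameter at 52°S:
f = 2Ω sin φ = 2 × 7.29×10⁻⁵ × sin 52° = 1.15×10⁻⁴ s⁻¹
Pressure gradient: |∂P/∂n| = 700 Pa / 278000 m = 2.52×10⁻³ Pa/m
Geostrophic speed: V_g = |∂P/∂n|/(fρ) = 2.52×10⁻³/(1.15×10⁻⁴ × 1.06) = 20.7 m/s
Around a high, pressure-gradient force acts outward with centrifugal, so Coriolis balances both:
fV = (1/ρ)|∂P/∂n| + V²/R  →  V² − fR·V + fR·V_g = 0
With fR = 1.15×10⁻⁴ × 1553×10³ m = 178 m/s:
V = [fR − √((fR)² − 4 fR V_g)]/2 = [178 − √(178² − 4×178×20.7)]/2 = 23.9 m/s
Supergeostrophic (V > V_g = 20.7 m/s), as expected around a high.
Converting: 23.9 m/s × 3.6 = 85.9 km/h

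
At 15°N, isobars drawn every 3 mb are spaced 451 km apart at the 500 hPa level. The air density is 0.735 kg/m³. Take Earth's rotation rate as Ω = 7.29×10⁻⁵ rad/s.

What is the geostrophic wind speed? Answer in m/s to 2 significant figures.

Coriolis parameter at 15°N:
f = 2Ω sin φ = 2 × 7.29×10⁻⁵ × sin 15° = 3.77×10⁻⁵ s⁻¹
Pressure gradient: |∂P/∂n| = 300 Pa / 451000 m = 6.65×10⁻⁴ Pa/m
Geostrophic balance (pressure-gradient force = Coriolis force):
V_g = (1/(fρ)) |∂P/∂n| = 6.65×10⁻⁴ / (3.77×10⁻⁵ × 0.735) = 24.0 m/s

24 m/s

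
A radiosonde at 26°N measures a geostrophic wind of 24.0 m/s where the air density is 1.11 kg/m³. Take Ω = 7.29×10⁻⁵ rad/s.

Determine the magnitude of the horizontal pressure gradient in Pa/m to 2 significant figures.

1.7×10⁻³ Pa/m

Coriolis parameter at 26°N:
f = 2Ω sin φ = 2 × 7.29×10⁻⁵ × sin 26° = 6.39×10⁻⁵ s⁻¹
Geostrophic balance rearranged: |∂P/∂n| = f ρ V_g
|∂P/∂n| = 6.39×10⁻⁵ × 1.11 × 24.0 = 1.70×10⁻³ Pa/m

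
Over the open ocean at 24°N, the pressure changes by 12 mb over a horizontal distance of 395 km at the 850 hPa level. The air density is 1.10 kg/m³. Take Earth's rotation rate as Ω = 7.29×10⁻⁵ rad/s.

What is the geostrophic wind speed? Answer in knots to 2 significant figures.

91 knots

Coriolis parameter at 24°N:
f = 2Ω sin φ = 2 × 7.29×10⁻⁵ × sin 24° = 5.93×10⁻⁵ s⁻¹
Pressure gradient: |∂P/∂n| = 1200 Pa / 395000 m = 3.04×10⁻³ Pa/m
Geostrophic balance (pressure-gradient force = Coriolis force):
V_g = (1/(fρ)) |∂P/∂n| = 3.04×10⁻³ / (5.93×10⁻⁵ × 1.10) = 46.6 m/s
Converting: 46.6 m/s × 1.944 = 91 knots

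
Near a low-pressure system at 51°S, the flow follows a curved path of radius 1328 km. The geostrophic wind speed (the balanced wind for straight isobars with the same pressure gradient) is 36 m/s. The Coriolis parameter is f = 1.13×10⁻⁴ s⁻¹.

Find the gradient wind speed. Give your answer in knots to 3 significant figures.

58.3 knots

Around a low, centrifugal force acts outward with Coriolis, so pressure-gradient force balances both:
(1/ρ)|∂P/∂n| = fV + V²/R  →  V² + fR·V − fR·V_g = 0
With fR = 1.13×10⁻⁴ × 1328×10³ m = 150 m/s:
V = [−fR + √((fR)² + 4 fR V_g)]/2 = [−150 + √(150² + 4×150×36)]/2 = 30 m/s
Subgeostrophic (V < V_g = 36 m/s), as expected around a low.
Converting: 30 m/s × 1.944 = 58.3 knots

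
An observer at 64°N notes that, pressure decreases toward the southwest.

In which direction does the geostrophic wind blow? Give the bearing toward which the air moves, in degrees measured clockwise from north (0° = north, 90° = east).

315°

The pressure-gradient force points toward the southwest (bearing 225°).
Geostrophic balance: in the Northern Hemisphere the Coriolis force deflects motion to the right, so the geostrophic wind blows 90° to the right of the pressure-gradient force (low pressure on the left).
Rotating 225° by 90° clockwise gives 315° — the wind blows toward the northwest.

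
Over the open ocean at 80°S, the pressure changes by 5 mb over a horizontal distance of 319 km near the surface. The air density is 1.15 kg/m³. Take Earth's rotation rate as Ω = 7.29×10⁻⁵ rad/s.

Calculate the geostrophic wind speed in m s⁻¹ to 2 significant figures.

Coriolis parameter at 80°S:
f = 2Ω sin φ = 2 × 7.29×10⁻⁵ × sin 80° = 1.44×10⁻⁴ s⁻¹
Pressure gradient: |∂P/∂n| = 500 Pa / 319000 m = 1.57×10⁻³ Pa/m
Geostrophic balance (pressure-gradient force = Coriolis force):
V_g = (1/(fρ)) |∂P/∂n| = 1.57×10⁻³ / (1.44×10⁻⁴ × 1.15) = 9.49 m/s

9.5 m s⁻¹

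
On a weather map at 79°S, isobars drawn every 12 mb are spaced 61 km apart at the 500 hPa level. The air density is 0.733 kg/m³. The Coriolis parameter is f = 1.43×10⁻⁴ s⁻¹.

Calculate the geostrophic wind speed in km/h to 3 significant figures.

676 km/h

Pressure gradient: |∂P/∂n| = 1200 Pa / 61000 m = 1.97×10⁻² Pa/m
Geostrophic balance (pressure-gradient force = Coriolis force):
V_g = (1/(fρ)) |∂P/∂n| = 1.97×10⁻² / (1.43×10⁻⁴ × 0.733) = 188 m/s
Converting: 188 m/s × 3.6 = 676 km/h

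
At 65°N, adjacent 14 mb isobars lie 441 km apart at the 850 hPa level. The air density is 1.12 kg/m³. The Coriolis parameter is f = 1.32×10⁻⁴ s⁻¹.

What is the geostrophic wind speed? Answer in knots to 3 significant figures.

41.7 knots

Pressure gradient: |∂P/∂n| = 1400 Pa / 441000 m = 3.17×10⁻³ Pa/m
Geostrophic balance (pressure-gradient force = Coriolis force):
V_g = (1/(fρ)) |∂P/∂n| = 3.17×10⁻³ / (1.32×10⁻⁴ × 1.12) = 21.5 m/s
Converting: 21.5 m/s × 1.944 = 41.7 knots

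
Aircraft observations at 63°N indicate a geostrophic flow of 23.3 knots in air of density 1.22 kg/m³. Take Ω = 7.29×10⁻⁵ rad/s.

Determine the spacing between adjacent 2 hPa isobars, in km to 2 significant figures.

110 km

Coriolis parameter at 63°N:
f = 2Ω sin φ = 2 × 7.29×10⁻⁵ × sin 63° = 1.30×10⁻⁴ s⁻¹
Wind speed in SI: 23.3 knots = 12.0 m/s
Geostrophic balance rearranged: |∂P/∂n| = f ρ V_g
|∂P/∂n| = 1.30×10⁻⁴ × 1.22 × 12.0 = 1.90×10⁻³ Pa/m
Isobar spacing: Δn = ΔP/|∂P/∂n| = 200 Pa / 1.90×10⁻³ Pa/m = 105278 m ≈ 110 km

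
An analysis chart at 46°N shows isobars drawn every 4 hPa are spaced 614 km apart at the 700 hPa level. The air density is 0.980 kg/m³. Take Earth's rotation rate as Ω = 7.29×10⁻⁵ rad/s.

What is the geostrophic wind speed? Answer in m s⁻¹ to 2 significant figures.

6.3 m s⁻¹

Coriolis parameter at 46°N:
f = 2Ω sin φ = 2 × 7.29×10⁻⁵ × sin 46° = 1.05×10⁻⁴ s⁻¹
Pressure gradient: |∂P/∂n| = 400 Pa / 614000 m = 6.51×10⁻⁴ Pa/m
Geostrophic balance (pressure-gradient force = Coriolis force):
V_g = (1/(fρ)) |∂P/∂n| = 6.51×10⁻⁴ / (1.05×10⁻⁴ × 0.980) = 6.34 m/s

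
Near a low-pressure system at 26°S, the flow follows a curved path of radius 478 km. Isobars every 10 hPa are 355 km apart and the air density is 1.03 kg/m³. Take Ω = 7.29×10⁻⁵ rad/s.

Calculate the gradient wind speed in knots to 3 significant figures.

Coriolis parameter at 26°S:
f = 2Ω sin φ = 2 × 7.29×10⁻⁵ × sin 26° = 6.39×10⁻⁵ s⁻¹
Pressure gradient: |∂P/∂n| = 1000 Pa / 355000 m = 2.82×10⁻³ Pa/m
Geostrophic speed: V_g = |∂P/∂n|/(fρ) = 2.82×10⁻³/(6.39×10⁻⁵ × 1.03) = 42.8 m/s
Around a low, centrifugal force acts outward with Coriolis, so pressure-gradient force balances both:
(1/ρ)|∂P/∂n| = fV + V²/R  →  V² + fR·V − fR·V_g = 0
With fR = 6.39×10⁻⁵ × 478×10³ m = 30.6 m/s:
V = [−fR + √((fR)² + 4 fR V_g)]/2 = [−30.6 + √(30.6² + 4×30.6×42.8)]/2 = 24 m/s
Subgeostrophic (V < V_g = 42.8 m/s), as expected around a low.
Converting: 24 m/s × 1.944 = 46.6 knots

46.6 knots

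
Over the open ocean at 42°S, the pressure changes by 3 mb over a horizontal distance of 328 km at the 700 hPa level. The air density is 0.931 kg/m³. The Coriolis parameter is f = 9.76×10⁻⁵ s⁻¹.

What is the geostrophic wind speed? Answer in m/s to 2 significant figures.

Pressure gradient: |∂P/∂n| = 300 Pa / 328000 m = 9.15×10⁻⁴ Pa/m
Geostrophic balance (pressure-gradient force = Coriolis force):
V_g = (1/(fρ)) |∂P/∂n| = 9.15×10⁻⁴ / (9.76×10⁻⁵ × 0.931) = 10.1 m/s

10 m/s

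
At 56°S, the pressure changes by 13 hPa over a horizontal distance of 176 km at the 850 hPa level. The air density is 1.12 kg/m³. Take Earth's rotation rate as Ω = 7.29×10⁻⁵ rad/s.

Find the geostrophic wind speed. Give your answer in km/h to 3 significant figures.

196 km/h

Coriolis parameter at 56°S:
f = 2Ω sin φ = 2 × 7.29×10⁻⁵ × sin 56° = 1.21×10⁻⁴ s⁻¹
Pressure gradient: |∂P/∂n| = 1300 Pa / 176000 m = 7.39×10⁻³ Pa/m
Geostrophic balance (pressure-gradient force = Coriolis force):
V_g = (1/(fρ)) |∂P/∂n| = 7.39×10⁻³ / (1.21×10⁻⁴ × 1.12) = 54.6 m/s
Converting: 54.6 m/s × 3.6 = 196 km/h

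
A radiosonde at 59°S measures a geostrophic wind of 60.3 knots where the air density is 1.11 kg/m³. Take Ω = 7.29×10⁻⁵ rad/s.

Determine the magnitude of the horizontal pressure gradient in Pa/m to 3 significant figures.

4.30×10⁻³ Pa/m

Coriolis parameter at 59°S:
f = 2Ω sin φ = 2 × 7.29×10⁻⁵ × sin 59° = 1.25×10⁻⁴ s⁻¹
Wind speed in SI: 60.3 knots = 31.0 m/s
Geostrophic balance rearranged: |∂P/∂n| = f ρ V_g
|∂P/∂n| = 1.25×10⁻⁴ × 1.11 × 31.0 = 4.30×10⁻³ Pa/m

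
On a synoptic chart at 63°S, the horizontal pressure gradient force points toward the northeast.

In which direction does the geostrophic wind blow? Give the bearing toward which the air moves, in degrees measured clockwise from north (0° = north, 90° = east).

315°

The pressure-gradient force points toward the northeast (bearing 045°).
Geostrophic balance: in the Southern Hemisphere the Coriolis force deflects motion to the left, so the geostrophic wind blows 90° to the left of the pressure-gradient force (low pressure on the right).
Rotating 045° by 90° counterclockwise gives 315° — the wind blows toward the northwest.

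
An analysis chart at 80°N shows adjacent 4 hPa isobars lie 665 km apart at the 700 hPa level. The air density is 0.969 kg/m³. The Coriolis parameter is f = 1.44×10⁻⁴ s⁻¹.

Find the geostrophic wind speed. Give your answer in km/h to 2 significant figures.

Pressure gradient: |∂P/∂n| = 400 Pa / 665000 m = 6.02×10⁻⁴ Pa/m
Geostrophic balance (pressure-gradient force = Coriolis force):
V_g = (1/(fρ)) |∂P/∂n| = 6.02×10⁻⁴ / (1.44×10⁻⁴ × 0.969) = 4.31 m/s
Converting: 4.31 m/s × 3.6 = 16 km/h

16 km/h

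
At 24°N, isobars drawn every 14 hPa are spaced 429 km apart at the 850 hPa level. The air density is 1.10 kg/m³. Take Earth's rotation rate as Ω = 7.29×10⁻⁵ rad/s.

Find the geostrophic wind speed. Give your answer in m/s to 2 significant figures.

Coriolis parameter at 24°N:
f = 2Ω sin φ = 2 × 7.29×10⁻⁵ × sin 24° = 5.93×10⁻⁵ s⁻¹
Pressure gradient: |∂P/∂n| = 1400 Pa / 429000 m = 3.26×10⁻³ Pa/m
Geostrophic balance (pressure-gradient force = Coriolis force):
V_g = (1/(fρ)) |∂P/∂n| = 3.26×10⁻³ / (5.93×10⁻⁵ × 1.10) = 50.0 m/s

50 m/s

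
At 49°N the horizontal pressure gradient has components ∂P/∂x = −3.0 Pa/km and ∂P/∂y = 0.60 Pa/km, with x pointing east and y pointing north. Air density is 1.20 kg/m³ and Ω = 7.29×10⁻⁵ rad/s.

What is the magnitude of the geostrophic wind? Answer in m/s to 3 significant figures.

Coriolis parameter at 49°N:
f = 2Ω sin φ = 2 × 7.29×10⁻⁵ × sin 49° = 1.10×10⁻⁴ s⁻¹
Component geostrophic relations (x east, y north):
u_g = −(1/(fρ)) ∂P/∂y,  v_g = (1/(fρ)) ∂P/∂x
u_g = −(0.60×10⁻³)/(1.10×10⁻⁴ × 1.20) = −4.54 m/s;  v_g = (−3.0×10⁻³)/(1.10×10⁻⁴ × 1.20) = −22.7 m/s
|V_g| = √(u_g² + v_g²) = 23.2 m/s

23.2 m/s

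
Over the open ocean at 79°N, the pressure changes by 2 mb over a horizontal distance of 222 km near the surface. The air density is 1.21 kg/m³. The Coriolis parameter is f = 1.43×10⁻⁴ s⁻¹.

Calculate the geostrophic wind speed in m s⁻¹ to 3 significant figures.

Pressure gradient: |∂P/∂n| = 200 Pa / 222000 m = 9.01×10⁻⁴ Pa/m
Geostrophic balance (pressure-gradient force = Coriolis force):
V_g = (1/(fρ)) |∂P/∂n| = 9.01×10⁻⁴ / (1.43×10⁻⁴ × 1.21) = 5.21 m/s

5.21 m s⁻¹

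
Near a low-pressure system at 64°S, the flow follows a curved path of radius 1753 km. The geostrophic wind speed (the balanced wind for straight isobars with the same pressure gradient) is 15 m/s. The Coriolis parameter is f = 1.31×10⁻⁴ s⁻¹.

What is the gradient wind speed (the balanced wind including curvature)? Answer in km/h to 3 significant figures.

Around a low, centrifugal force acts outward with Coriolis, so pressure-gradient force balances both:
(1/ρ)|∂P/∂n| = fV + V²/R  →  V² + fR·V − fR·V_g = 0
With fR = 1.31×10⁻⁴ × 1753×10³ m = 230 m/s:
V = [−fR + √((fR)² + 4 fR V_g)]/2 = [−230 + √(230² + 4×230×15)]/2 = 14.1 m/s
Subgeostrophic (V < V_g = 15 m/s), as expected around a low.
Converting: 14.1 m/s × 3.6 = 50.9 km/h

50.9 km/h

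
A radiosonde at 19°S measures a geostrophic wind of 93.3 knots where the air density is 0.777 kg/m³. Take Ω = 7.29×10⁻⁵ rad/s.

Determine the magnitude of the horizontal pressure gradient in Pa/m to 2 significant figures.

1.8×10⁻³ Pa/m

Coriolis parameter at 19°S:
f = 2Ω sin φ = 2 × 7.29×10⁻⁵ × sin 19° = 4.75×10⁻⁵ s⁻¹
Wind speed in SI: 93.3 knots = 48.0 m/s
Geostrophic balance rearranged: |∂P/∂n| = f ρ V_g
|∂P/∂n| = 4.75×10⁻⁵ × 0.777 × 48.0 = 1.77×10⁻³ Pa/m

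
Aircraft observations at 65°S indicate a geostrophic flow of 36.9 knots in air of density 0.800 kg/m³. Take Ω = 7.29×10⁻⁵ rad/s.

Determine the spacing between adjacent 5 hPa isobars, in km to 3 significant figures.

Coriolis parameter at 65°S:
f = 2Ω sin φ = 2 × 7.29×10⁻⁵ × sin 65° = 1.32×10⁻⁴ s⁻¹
Wind speed in SI: 36.9 knots = 19.0 m/s
Geostrophic balance rearranged: |∂P/∂n| = f ρ V_g
|∂P/∂n| = 1.32×10⁻⁴ × 0.800 × 19.0 = 2.01×10⁻³ Pa/m
Isobar spacing: Δn = ΔP/|∂P/∂n| = 500 Pa / 2.01×10⁻³ Pa/m = 249162 m ≈ 249 km

249 km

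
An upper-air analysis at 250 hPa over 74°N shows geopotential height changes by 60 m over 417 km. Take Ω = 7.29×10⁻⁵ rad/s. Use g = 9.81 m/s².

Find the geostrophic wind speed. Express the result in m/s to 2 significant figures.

Coriolis parameter at 74°N:
f = 2Ω sin φ = 2 × 7.29×10⁻⁵ × sin 74° = 1.40×10⁻⁴ s⁻¹
Height gradient: |∂Z/∂n| = 60 m / 417000 m = 1.44×10⁻⁴
On a pressure surface, geostrophic balance gives V_g = (g/f)|∂Z/∂n|:
V_g = 9.81 × 1.44×10⁻⁴ / 1.40×10⁻⁴ = 10.1 m/s

10 m/s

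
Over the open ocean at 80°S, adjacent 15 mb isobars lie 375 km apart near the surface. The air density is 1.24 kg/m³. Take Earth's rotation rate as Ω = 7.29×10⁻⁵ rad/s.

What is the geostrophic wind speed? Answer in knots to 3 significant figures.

Coriolis parameter at 80°S:
f = 2Ω sin φ = 2 × 7.29×10⁻⁵ × sin 80° = 1.44×10⁻⁴ s⁻¹
Pressure gradient: |∂P/∂n| = 1500 Pa / 375000 m = 4.00×10⁻³ Pa/m
Geostrophic balance (pressure-gradient force = Coriolis force):
V_g = (1/(fρ)) |∂P/∂n| = 4.00×10⁻³ / (1.44×10⁻⁴ × 1.24) = 22.5 m/s
Converting: 22.5 m/s × 1.944 = 43.7 knots

43.7 knots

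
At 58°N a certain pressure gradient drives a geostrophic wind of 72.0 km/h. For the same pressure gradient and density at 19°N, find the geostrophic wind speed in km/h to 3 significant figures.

188 km/h

With the same pressure gradient and density, V_g ∝ 1/f ∝ 1/sin φ.
V₂ = V₁ · sin φ₁ / sin φ₂ = 72.0 × sin 58° / sin 19°
V₂ = 72.0 × 0.8480/0.3256 = 188 km/h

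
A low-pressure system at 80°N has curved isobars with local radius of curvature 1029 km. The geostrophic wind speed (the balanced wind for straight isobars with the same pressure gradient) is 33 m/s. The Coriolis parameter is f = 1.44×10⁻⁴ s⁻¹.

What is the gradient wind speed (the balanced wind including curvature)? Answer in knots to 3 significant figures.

Around a low, centrifugal force acts outward with Coriolis, so pressure-gradient force balances both:
(1/ρ)|∂P/∂n| = fV + V²/R  →  V² + fR·V − fR·V_g = 0
With fR = 1.44×10⁻⁴ × 1029×10³ m = 148 m/s:
V = [−fR + √((fR)² + 4 fR V_g)]/2 = [−148 + √(148² + 4×148×33)]/2 = 27.8 m/s
Subgeostrophic (V < V_g = 33 m/s), as expected around a low.
Converting: 27.8 m/s × 1.944 = 54.0 knots

54.0 knots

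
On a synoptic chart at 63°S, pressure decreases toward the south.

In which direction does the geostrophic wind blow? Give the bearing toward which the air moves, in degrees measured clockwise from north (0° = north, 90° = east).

090°

The pressure-gradient force points toward the south (bearing 180°).
Geostrophic balance: in the Southern Hemisphere the Coriolis force deflects motion to the left, so the geostrophic wind blows 90° to the left of the pressure-gradient force (low pressure on the right).
Rotating 180° by 90° counterclockwise gives 090° — the wind blows toward the east.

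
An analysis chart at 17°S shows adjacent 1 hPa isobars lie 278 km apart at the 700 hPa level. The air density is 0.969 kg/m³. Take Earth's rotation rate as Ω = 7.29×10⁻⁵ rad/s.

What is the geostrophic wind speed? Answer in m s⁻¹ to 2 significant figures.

Coriolis parameter at 17°S:
f = 2Ω sin φ = 2 × 7.29×10⁻⁵ × sin 17° = 4.26×10⁻⁵ s⁻¹
Pressure gradient: |∂P/∂n| = 100 Pa / 278000 m = 3.60×10⁻⁴ Pa/m
Geostrophic balance (pressure-gradient force = Coriolis force):
V_g = (1/(fρ)) |∂P/∂n| = 3.60×10⁻⁴ / (4.26×10⁻⁵ × 0.969) = 8.71 m/s

8.7 m s⁻¹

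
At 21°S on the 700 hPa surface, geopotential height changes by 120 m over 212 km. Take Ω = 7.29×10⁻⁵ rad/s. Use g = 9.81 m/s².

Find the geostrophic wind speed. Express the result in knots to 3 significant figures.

Coriolis parameter at 21°S:
f = 2Ω sin φ = 2 × 7.29×10⁻⁵ × sin 21° = 5.23×10⁻⁵ s⁻¹
Height gradient: |∂Z/∂n| = 120 m / 212000 m = 5.66×10⁻⁴
On a pressure surface, geostrophic balance gives V_g = (g/f)|∂Z/∂n|:
V_g = 9.81 × 5.66×10⁻⁴ / 5.23×10⁻⁵ = 106 m/s
Converting: 106 m/s × 1.944 = 207 knots

207 knots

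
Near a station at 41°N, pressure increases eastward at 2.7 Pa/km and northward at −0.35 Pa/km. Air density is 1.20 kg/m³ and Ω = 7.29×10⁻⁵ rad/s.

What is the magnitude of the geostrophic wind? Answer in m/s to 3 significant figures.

Coriolis parameter at 41°N:
f = 2Ω sin φ = 2 × 7.29×10⁻⁵ × sin 41° = 9.57×10⁻⁵ s⁻¹
Component geostrophic relations (x east, y north):
u_g = −(1/(fρ)) ∂P/∂y,  v_g = (1/(fρ)) ∂P/∂x
u_g = −(−0.35×10⁻³)/(9.57×10⁻⁵ × 1.20) = 3.05 m/s;  v_g = (2.7×10⁻³)/(9.57×10⁻⁵ × 1.20) = 23.5 m/s
|V_g| = √(u_g² + v_g²) = 23.7 m/s

23.7 m/s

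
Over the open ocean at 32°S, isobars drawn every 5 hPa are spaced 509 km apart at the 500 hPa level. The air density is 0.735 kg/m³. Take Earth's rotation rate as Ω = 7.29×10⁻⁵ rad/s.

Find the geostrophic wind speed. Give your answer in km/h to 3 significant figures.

Coriolis parameter at 32°S:
f = 2Ω sin φ = 2 × 7.29×10⁻⁵ × sin 32° = 7.73×10⁻⁵ s⁻¹
Pressure gradient: |∂P/∂n| = 500 Pa / 509000 m = 9.82×10⁻⁴ Pa/m
Geostrophic balance (pressure-gradient force = Coriolis force):
V_g = (1/(fρ)) |∂P/∂n| = 9.82×10⁻⁴ / (7.73×10⁻⁵ × 0.735) = 17.3 m/s
Converting: 17.3 m/s × 3.6 = 62.3 km/h

62.3 km/h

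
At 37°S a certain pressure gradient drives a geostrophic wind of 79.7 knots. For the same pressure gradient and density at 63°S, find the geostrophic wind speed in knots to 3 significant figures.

With the same pressure gradient and density, V_g ∝ 1/f ∝ 1/sin φ.
V₂ = V₁ · sin φ₁ / sin φ₂ = 79.7 × sin 37° / sin 63°
V₂ = 79.7 × 0.6018/0.8910 = 53.8 knots

53.8 knots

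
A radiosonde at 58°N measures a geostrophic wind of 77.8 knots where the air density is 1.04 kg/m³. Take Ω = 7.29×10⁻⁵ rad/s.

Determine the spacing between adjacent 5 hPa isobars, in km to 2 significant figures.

Coriolis parameter at 58°N:
f = 2Ω sin φ = 2 × 7.29×10⁻⁵ × sin 58° = 1.24×10⁻⁴ s⁻¹
Wind speed in SI: 77.8 knots = 40.0 m/s
Geostrophic balance rearranged: |∂P/∂n| = f ρ V_g
|∂P/∂n| = 1.24×10⁻⁴ × 1.04 × 40.0 = 5.15×10⁻³ Pa/m
Isobar spacing: Δn = ΔP/|∂P/∂n| = 500 Pa / 5.15×10⁻³ Pa/m = 97150 m ≈ 97 km

97 km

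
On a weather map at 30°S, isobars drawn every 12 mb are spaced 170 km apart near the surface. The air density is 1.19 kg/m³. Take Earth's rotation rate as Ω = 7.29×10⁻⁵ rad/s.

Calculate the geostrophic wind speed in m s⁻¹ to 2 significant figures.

81 m s⁻¹

Coriolis parameter at 30°S:
f = 2Ω sin φ = 2 × 7.29×10⁻⁵ × sin 30° = 7.29×10⁻⁵ s⁻¹
Pressure gradient: |∂P/∂n| = 1200 Pa / 170000 m = 7.06×10⁻³ Pa/m
Geostrophic balance (pressure-gradient force = Coriolis force):
V_g = (1/(fρ)) |∂P/∂n| = 7.06×10⁻³ / (7.29×10⁻⁵ × 1.19) = 81.4 m/s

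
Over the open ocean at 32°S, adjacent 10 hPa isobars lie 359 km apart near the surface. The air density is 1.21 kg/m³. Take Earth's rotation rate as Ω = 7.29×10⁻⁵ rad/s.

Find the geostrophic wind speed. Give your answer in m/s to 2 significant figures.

Coriolis parameter at 32°S:
f = 2Ω sin φ = 2 × 7.29×10⁻⁵ × sin 32° = 7.73×10⁻⁵ s⁻¹
Pressure gradient: |∂P/∂n| = 1000 Pa / 359000 m = 2.79×10⁻³ Pa/m
Geostrophic balance (pressure-gradient force = Coriolis force):
V_g = (1/(fρ)) |∂P/∂n| = 2.79×10⁻³ / (7.73×10⁻⁵ × 1.21) = 29.8 m/s

30 m/s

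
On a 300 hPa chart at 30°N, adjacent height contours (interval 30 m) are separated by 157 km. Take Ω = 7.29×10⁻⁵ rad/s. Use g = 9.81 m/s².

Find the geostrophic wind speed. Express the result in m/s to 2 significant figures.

Coriolis parameter at 30°N:
f = 2Ω sin φ = 2 × 7.29×10⁻⁵ × sin 30° = 7.29×10⁻⁵ s⁻¹
Height gradient: |∂Z/∂n| = 30 m / 157000 m = 1.91×10⁻⁴
On a pressure surface, geostrophic balance gives V_g = (g/f)|∂Z/∂n|:
V_g = 9.81 × 1.91×10⁻⁴ / 7.29×10⁻⁵ = 25.7 m/s

26 m/s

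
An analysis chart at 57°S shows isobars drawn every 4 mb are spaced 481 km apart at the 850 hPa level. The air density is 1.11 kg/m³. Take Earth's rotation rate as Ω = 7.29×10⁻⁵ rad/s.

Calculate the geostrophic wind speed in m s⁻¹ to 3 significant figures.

Coriolis parameter at 57°S:
f = 2Ω sin φ = 2 × 7.29×10⁻⁵ × sin 57° = 1.22×10⁻⁴ s⁻¹
Pressure gradient: |∂P/∂n| = 400 Pa / 481000 m = 8.32×10⁻⁴ Pa/m
Geostrophic balance (pressure-gradient force = Coriolis force):
V_g = (1/(fρ)) |∂P/∂n| = 8.32×10⁻⁴ / (1.22×10⁻⁴ × 1.11) = 6.13 m/s

6.13 m s⁻¹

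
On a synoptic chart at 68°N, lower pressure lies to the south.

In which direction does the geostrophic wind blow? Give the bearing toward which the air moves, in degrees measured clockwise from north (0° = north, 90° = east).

The pressure-gradient force points toward the south (bearing 180°).
Geostrophic balance: in the Northern Hemisphere the Coriolis force deflects motion to the right, so the geostrophic wind blows 90° to the right of the pressure-gradient force (low pressure on the left).
Rotating 180° by 90° clockwise gives 270° — the wind blows toward the west.

270°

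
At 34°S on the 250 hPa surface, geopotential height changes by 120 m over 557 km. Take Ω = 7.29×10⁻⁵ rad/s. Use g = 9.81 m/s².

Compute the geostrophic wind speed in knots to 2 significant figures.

Coriolis parameter at 34°S:
f = 2Ω sin φ = 2 × 7.29×10⁻⁵ × sin 34° = 8.15×10⁻⁵ s⁻¹
Height gradient: |∂Z/∂n| = 120 m / 557000 m = 2.15×10⁻⁴
On a pressure surface, geostrophic balance gives V_g = (g/f)|∂Z/∂n|:
V_g = 9.81 × 2.15×10⁻⁴ / 8.15×10⁻⁵ = 25.9 m/s
Converting: 25.9 m/s × 1.944 = 50 knots

50 knots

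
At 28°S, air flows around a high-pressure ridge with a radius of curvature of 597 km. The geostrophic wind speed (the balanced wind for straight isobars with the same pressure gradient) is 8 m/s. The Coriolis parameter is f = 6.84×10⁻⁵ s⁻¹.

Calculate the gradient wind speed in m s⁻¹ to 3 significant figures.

10.9 m s⁻¹

Around a high, pressure-gradient force acts outward with centrifugal, so Coriolis balances both:
fV = (1/ρ)|∂P/∂n| + V²/R  →  V² − fR·V + fR·V_g = 0
With fR = 6.84×10⁻⁵ × 597×10³ m = 40.8 m/s:
V = [fR − √((fR)² − 4 fR V_g)]/2 = [40.8 − √(40.8² − 4×40.8×8)]/2 = 10.9 m/s
Supergeostrophic (V > V_g = 8 m/s), as expected around a high.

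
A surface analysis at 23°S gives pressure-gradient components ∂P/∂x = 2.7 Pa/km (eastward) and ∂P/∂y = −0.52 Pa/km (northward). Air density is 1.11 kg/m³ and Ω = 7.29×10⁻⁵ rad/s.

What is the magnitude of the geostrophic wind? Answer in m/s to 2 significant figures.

43 m/s

Coriolis parameter at 23°S:
f = 2Ω sin φ = 2 × 7.29×10⁻⁵ × sin 23° = 5.70×10⁻⁵ s⁻¹
In the Southern Hemisphere f is negative: f = −5.70×10⁻⁵ s⁻¹.
Component geostrophic relations (x east, y north):
u_g = −(1/(fρ)) ∂P/∂y,  v_g = (1/(fρ)) ∂P/∂x
u_g = −(−0.52×10⁻³)/(−5.70×10⁻⁵ × 1.11) = −8.22 m/s;  v_g = (2.7×10⁻³)/(−5.70×10⁻⁵ × 1.11) = −42.7 m/s
|V_g| = √(u_g² + v_g²) = 43.5 m/s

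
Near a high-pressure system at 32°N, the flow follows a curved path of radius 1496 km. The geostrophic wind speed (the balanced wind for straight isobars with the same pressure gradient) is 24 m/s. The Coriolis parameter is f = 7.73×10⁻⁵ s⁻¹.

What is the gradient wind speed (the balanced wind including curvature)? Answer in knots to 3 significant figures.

Around a high, pressure-gradient force acts outward with centrifugal, so Coriolis balances both:
fV = (1/ρ)|∂P/∂n| + V²/R  →  V² − fR·V + fR·V_g = 0
With fR = 7.73×10⁻⁵ × 1496×10³ m = 116 m/s:
V = [fR − √((fR)² − 4 fR V_g)]/2 = [116 − √(116² − 4×116×24)]/2 = 34 m/s
Supergeostrophic (V > V_g = 24 m/s), as expected around a high.
Converting: 34 m/s × 1.944 = 66.1 knots

66.1 knots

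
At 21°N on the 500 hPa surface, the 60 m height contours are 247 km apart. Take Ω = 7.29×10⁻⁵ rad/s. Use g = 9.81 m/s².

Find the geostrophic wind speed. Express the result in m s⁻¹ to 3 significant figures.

45.6 m s⁻¹

Coriolis parameter at 21°N:
f = 2Ω sin φ = 2 × 7.29×10⁻⁵ × sin 21° = 5.23×10⁻⁵ s⁻¹
Height gradient: |∂Z/∂n| = 60 m / 247000 m = 2.43×10⁻⁴
On a pressure surface, geostrophic balance gives V_g = (g/f)|∂Z/∂n|:
V_g = 9.81 × 2.43×10⁻⁴ / 5.23×10⁻⁵ = 45.6 m/s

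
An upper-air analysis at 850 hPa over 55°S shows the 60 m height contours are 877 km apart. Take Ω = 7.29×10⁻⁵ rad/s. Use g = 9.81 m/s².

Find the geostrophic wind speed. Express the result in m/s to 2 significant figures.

5.6 m/s

Coriolis parameter at 55°S:
f = 2Ω sin φ = 2 × 7.29×10⁻⁵ × sin 55° = 1.19×10⁻⁴ s⁻¹
Height gradient: |∂Z/∂n| = 60 m / 877000 m = 6.84×10⁻⁵
On a pressure surface, geostrophic balance gives V_g = (g/f)|∂Z/∂n|:
V_g = 9.81 × 6.84×10⁻⁵ / 1.19×10⁻⁴ = 5.62 m/s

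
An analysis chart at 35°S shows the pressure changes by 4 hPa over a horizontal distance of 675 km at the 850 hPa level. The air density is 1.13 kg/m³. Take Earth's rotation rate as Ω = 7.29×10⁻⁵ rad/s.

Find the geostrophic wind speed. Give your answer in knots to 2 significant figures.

Coriolis parameter at 35°S:
f = 2Ω sin φ = 2 × 7.29×10⁻⁵ × sin 35° = 8.36×10⁻⁵ s⁻¹
Pressure gradient: |∂P/∂n| = 400 Pa / 675000 m = 5.93×10⁻⁴ Pa/m
Geostrophic balance (pressure-gradient force = Coriolis force):
V_g = (1/(fρ)) |∂P/∂n| = 5.93×10⁻⁴ / (8.36×10⁻⁵ × 1.13) = 6.27 m/s
Converting: 6.27 m/s × 1.944 = 12 knots

12 knots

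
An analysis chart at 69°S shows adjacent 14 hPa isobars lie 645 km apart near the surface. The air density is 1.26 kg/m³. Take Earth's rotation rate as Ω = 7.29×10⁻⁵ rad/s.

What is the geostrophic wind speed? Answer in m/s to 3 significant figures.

12.7 m/s

Coriolis parameter at 69°S:
f = 2Ω sin φ = 2 × 7.29×10⁻⁵ × sin 69° = 1.36×10⁻⁴ s⁻¹
Pressure gradient: |∂P/∂n| = 1400 Pa / 645000 m = 2.17×10⁻³ Pa/m
Geostrophic balance (pressure-gradient force = Coriolis force):
V_g = (1/(fρ)) |∂P/∂n| = 2.17×10⁻³ / (1.36×10⁻⁴ × 1.26) = 12.7 m/s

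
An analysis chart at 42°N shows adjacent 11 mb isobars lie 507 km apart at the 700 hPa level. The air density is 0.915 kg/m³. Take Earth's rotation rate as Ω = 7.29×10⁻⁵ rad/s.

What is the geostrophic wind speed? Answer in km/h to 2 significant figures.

87 km/h

Coriolis parameter at 42°N:
f = 2Ω sin φ = 2 × 7.29×10⁻⁵ × sin 42° = 9.76×10⁻⁵ s⁻¹
Pressure gradient: |∂P/∂n| = 1100 Pa / 507000 m = 2.17×10⁻³ Pa/m
Geostrophic balance (pressure-gradient force = Coriolis force):
V_g = (1/(fρ)) |∂P/∂n| = 2.17×10⁻³ / (9.76×10⁻⁵ × 0.915) = 24.3 m/s
Converting: 24.3 m/s × 3.6 = 87 km/h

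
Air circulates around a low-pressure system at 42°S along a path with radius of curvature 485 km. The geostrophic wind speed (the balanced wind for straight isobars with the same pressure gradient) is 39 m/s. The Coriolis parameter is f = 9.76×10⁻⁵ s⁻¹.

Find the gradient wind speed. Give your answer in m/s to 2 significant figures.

Around a low, centrifugal force acts outward with Coriolis, so pressure-gradient force balances both:
(1/ρ)|∂P/∂n| = fV + V²/R  →  V² + fR·V − fR·V_g = 0
With fR = 9.76×10⁻⁵ × 485×10³ m = 47.3 m/s:
V = [−fR + √((fR)² + 4 fR V_g)]/2 = [−47.3 + √(47.3² + 4×47.3×39)]/2 = 25.4 m/s
Subgeostrophic (V < V_g = 39 m/s), as expected around a low.

25 m/s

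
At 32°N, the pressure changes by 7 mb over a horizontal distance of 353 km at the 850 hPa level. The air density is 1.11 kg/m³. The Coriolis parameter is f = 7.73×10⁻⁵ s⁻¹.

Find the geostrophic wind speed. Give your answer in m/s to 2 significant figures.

23 m/s

Pressure gradient: |∂P/∂n| = 700 Pa / 353000 m = 1.98×10⁻³ Pa/m
Geostrophic balance (pressure-gradient force = Coriolis force):
V_g = (1/(fρ)) |∂P/∂n| = 1.98×10⁻³ / (7.73×10⁻⁵ × 1.11) = 23.1 m/s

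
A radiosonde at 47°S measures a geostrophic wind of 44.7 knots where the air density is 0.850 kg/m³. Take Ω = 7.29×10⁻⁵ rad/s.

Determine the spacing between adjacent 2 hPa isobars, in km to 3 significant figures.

Coriolis parameter at 47°S:
f = 2Ω sin φ = 2 × 7.29×10⁻⁵ × sin 47° = 1.07×10⁻⁴ s⁻¹
Wind speed in SI: 44.7 knots = 23.0 m/s
Geostrophic balance rearranged: |∂P/∂n| = f ρ V_g
|∂P/∂n| = 1.07×10⁻⁴ × 0.850 × 23.0 = 2.08×10⁻³ Pa/m
Isobar spacing: Δn = ΔP/|∂P/∂n| = 200 Pa / 2.08×10⁻³ Pa/m = 95958 m ≈ 96.0 km

96.0 km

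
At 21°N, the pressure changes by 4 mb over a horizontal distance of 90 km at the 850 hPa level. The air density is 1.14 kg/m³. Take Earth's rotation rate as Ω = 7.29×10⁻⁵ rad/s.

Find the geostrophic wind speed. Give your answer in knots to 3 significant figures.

145 knots

Coriolis parameter at 21°N:
f = 2Ω sin φ = 2 × 7.29×10⁻⁵ × sin 21° = 5.23×10⁻⁵ s⁻¹
Pressure gradient: |∂P/∂n| = 400 Pa / 90000 m = 4.44×10⁻³ Pa/m
Geostrophic balance (pressure-gradient force = Coriolis force):
V_g = (1/(fρ)) |∂P/∂n| = 4.44×10⁻³ / (5.23×10⁻⁵ × 1.14) = 74.6 m/s
Converting: 74.6 m/s × 1.944 = 145 knots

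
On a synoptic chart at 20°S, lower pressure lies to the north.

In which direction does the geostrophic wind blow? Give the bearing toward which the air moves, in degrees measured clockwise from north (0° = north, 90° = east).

The pressure-gradient force points toward the north (bearing 000°).
Geostrophic balance: in the Southern Hemisphere the Coriolis force deflects motion to the left, so the geostrophic wind blows 90° to the left of the pressure-gradient force (low pressure on the right).
Rotating 000° by 90° counterclockwise gives 270° — the wind blows toward the west.

270°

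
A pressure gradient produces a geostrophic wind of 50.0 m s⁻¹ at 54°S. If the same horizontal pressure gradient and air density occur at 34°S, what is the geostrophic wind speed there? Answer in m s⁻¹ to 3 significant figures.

72.3 m s⁻¹

With the same pressure gradient and density, V_g ∝ 1/f ∝ 1/sin φ.
V₂ = V₁ · sin φ₁ / sin φ₂ = 50.0 × sin 54° / sin 34°
V₂ = 50.0 × 0.8090/0.5592 = 72.3 m s⁻¹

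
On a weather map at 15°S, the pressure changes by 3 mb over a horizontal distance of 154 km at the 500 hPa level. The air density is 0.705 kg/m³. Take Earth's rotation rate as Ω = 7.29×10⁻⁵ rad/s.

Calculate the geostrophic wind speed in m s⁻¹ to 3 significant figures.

73.2 m s⁻¹

Coriolis parameter at 15°S:
f = 2Ω sin φ = 2 × 7.29×10⁻⁵ × sin 15° = 3.77×10⁻⁵ s⁻¹
Pressure gradient: |∂P/∂n| = 300 Pa / 154000 m = 1.95×10⁻³ Pa/m
Geostrophic balance (pressure-gradient force = Coriolis force):
V_g = (1/(fρ)) |∂P/∂n| = 1.95×10⁻³ / (3.77×10⁻⁵ × 0.705) = 73.2 m/s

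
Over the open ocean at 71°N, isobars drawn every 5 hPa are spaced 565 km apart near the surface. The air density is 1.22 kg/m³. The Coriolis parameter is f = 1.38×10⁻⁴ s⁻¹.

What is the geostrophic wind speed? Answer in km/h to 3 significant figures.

Pressure gradient: |∂P/∂n| = 500 Pa / 565000 m = 8.85×10⁻⁴ Pa/m
Geostrophic balance (pressure-gradient force = Coriolis force):
V_g = (1/(fρ)) |∂P/∂n| = 8.85×10⁻⁴ / (1.38×10⁻⁴ × 1.22) = 5.26 m/s
Converting: 5.26 m/s × 3.6 = 18.9 km/h

18.9 km/h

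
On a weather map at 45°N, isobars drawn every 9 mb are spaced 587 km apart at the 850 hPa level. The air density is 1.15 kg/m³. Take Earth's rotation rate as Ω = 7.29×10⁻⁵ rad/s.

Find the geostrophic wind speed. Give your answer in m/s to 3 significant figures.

Coriolis parameter at 45°N:
f = 2Ω sin φ = 2 × 7.29×10⁻⁵ × sin 45° = 1.03×10⁻⁴ s⁻¹
Pressure gradient: |∂P/∂n| = 900 Pa / 587000 m = 1.53×10⁻³ Pa/m
Geostrophic balance (pressure-gradient force = Coriolis force):
V_g = (1/(fρ)) |∂P/∂n| = 1.53×10⁻³ / (1.03×10⁻⁴ × 1.15) = 12.9 m/s

12.9 m/s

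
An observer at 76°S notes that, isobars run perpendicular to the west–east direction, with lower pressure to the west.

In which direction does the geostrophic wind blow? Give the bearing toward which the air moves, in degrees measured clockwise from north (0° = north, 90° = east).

The pressure-gradient force points toward the west (bearing 270°).
Geostrophic balance: in the Southern Hemisphere the Coriolis force deflects motion to the left, so the geostrophic wind blows 90° to the left of the pressure-gradient force (low pressure on the right).
Rotating 270° by 90° counterclockwise gives 180° — the wind blows toward the south.

180°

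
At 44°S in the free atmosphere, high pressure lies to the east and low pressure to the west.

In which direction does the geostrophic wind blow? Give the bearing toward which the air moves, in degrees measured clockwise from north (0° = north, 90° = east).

The pressure-gradient force points toward the west (bearing 270°).
Geostrophic balance: in the Southern Hemisphere the Coriolis force deflects motion to the left, so the geostrophic wind blows 90° to the left of the pressure-gradient force (low pressure on the right).
Rotating 270° by 90° counterclockwise gives 180° — the wind blows toward the south.

180°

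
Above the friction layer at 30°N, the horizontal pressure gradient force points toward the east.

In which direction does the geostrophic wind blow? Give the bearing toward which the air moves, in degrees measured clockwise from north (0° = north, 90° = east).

The pressure-gradient force points toward the east (bearing 090°).
Geostrophic balance: in the Northern Hemisphere the Coriolis force deflects motion to the right, so the geostrophic wind blows 90° to the right of the pressure-gradient force (low pressure on the left).
Rotating 090° by 90° clockwise gives 180° — the wind blows toward the south.

180°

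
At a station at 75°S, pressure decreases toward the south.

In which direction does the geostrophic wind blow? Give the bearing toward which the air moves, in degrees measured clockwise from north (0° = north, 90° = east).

090°

The pressure-gradient force points toward the south (bearing 180°).
Geostrophic balance: in the Southern Hemisphere the Coriolis force deflects motion to the left, so the geostrophic wind blows 90° to the left of the pressure-gradient force (low pressure on the right).
Rotating 180° by 90° counterclockwise gives 090° — the wind blows toward the east.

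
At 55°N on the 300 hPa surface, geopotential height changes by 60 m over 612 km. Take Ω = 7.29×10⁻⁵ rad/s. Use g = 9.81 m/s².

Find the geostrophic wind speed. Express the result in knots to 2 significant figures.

Coriolis parameter at 55°N:
f = 2Ω sin φ = 2 × 7.29×10⁻⁵ × sin 55° = 1.19×10⁻⁴ s⁻¹
Height gradient: |∂Z/∂n| = 60 m / 612000 m = 9.80×10⁻⁵
On a pressure surface, geostrophic balance gives V_g = (g/f)|∂Z/∂n|:
V_g = 9.81 × 9.80×10⁻⁵ / 1.19×10⁻⁴ = 8.05 m/s
Converting: 8.05 m/s × 1.944 = 16 knots

16 knots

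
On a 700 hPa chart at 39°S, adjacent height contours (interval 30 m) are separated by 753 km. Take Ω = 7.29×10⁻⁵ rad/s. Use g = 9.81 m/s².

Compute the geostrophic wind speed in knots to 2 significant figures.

Coriolis parameter at 39°S:
f = 2Ω sin φ = 2 × 7.29×10⁻⁵ × sin 39° = 9.18×10⁻⁵ s⁻¹
Height gradient: |∂Z/∂n| = 30 m / 753000 m = 3.98×10⁻⁵
On a pressure surface, geostrophic balance gives V_g = (g/f)|∂Z/∂n|:
V_g = 9.81 × 3.98×10⁻⁵ / 9.18×10⁻⁵ = 4.26 m/s
Converting: 4.26 m/s × 1.944 = 8.3 knots

8.3 knots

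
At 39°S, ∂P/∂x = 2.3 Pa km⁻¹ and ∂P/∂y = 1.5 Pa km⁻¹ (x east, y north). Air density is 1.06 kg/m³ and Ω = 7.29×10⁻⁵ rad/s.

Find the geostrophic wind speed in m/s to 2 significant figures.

28 m/s

Coriolis parameter at 39°S:
f = 2Ω sin φ = 2 × 7.29×10⁻⁵ × sin 39° = 9.18×10⁻⁵ s⁻¹
In the Southern Hemisphere f is negative: f = −9.18×10⁻⁵ s⁻¹.
Component geostrophic relations (x east, y north):
u_g = −(1/(fρ)) ∂P/∂y,  v_g = (1/(fρ)) ∂P/∂x
u_g = −(1.5×10⁻³)/(−9.18×10⁻⁵ × 1.06) = 15.4 m/s;  v_g = (2.3×10⁻³)/(−9.18×10⁻⁵ × 1.06) = −23.6 m/s
|V_g| = √(u_g² + v_g²) = 28.2 m/s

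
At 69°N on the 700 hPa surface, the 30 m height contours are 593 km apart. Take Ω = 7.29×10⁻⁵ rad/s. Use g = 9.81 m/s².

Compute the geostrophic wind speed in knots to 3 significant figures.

7.09 knots

Coriolis parameter at 69°N:
f = 2Ω sin φ = 2 × 7.29×10⁻⁵ × sin 69° = 1.36×10⁻⁴ s⁻¹
Height gradient: |∂Z/∂n| = 30 m / 593000 m = 5.06×10⁻⁵
On a pressure surface, geostrophic balance gives V_g = (g/f)|∂Z/∂n|:
V_g = 9.81 × 5.06×10⁻⁵ / 1.36×10⁻⁴ = 3.65 m/s
Converting: 3.65 m/s × 1.944 = 7.09 knots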